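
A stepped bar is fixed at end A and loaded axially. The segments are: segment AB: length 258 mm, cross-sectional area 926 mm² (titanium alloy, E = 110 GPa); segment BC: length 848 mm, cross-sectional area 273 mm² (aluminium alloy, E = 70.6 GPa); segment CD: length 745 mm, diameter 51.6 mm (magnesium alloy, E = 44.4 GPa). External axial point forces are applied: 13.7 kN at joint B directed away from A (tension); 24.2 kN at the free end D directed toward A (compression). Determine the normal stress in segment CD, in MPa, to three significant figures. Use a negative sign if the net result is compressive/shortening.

Internal axial forces (sectioning from the free end, tension +): N_CD = -24.2 kN, N_BC = -24.2 kN, N_AB = -10.5 kN.
A_CD = 2091 mm².
σ_CD = N_CD/A_CD = -24200/2091 = -11.57 MPa.

-11.6 MPa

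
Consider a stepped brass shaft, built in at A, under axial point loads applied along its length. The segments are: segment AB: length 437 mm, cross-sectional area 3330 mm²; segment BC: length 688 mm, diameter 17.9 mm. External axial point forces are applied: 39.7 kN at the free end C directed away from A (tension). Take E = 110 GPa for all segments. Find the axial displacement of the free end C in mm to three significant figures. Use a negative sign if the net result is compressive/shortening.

Internal axial forces (sectioning from the free end, tension +): N_BC = 39.7 kN, N_AB = 39.7 kN.
A_BC = 251.6 mm².
δ_AB = 39700·437/(3330·110000) = 0.04736 mm
δ_BC = 39700·688/(251.6·110000) = 0.9867 mm
δ = Σδ_i = 1.034 mm.

1.03 mm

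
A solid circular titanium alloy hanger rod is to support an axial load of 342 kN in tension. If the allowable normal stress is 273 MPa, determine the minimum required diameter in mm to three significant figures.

39.9 mm

Required area A ≥ P/σ_allow = 342000/273 = 1253 mm².
For a solid circular section, d ≥ √(4A/π) = 39.94 mm.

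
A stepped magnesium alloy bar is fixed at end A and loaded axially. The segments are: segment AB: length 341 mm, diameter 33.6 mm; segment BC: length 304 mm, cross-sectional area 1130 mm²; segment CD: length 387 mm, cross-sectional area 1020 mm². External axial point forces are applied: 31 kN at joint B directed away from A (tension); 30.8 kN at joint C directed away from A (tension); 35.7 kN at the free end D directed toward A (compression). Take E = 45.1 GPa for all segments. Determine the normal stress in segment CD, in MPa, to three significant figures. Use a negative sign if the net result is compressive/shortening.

-35.0 MPa

Internal axial forces (sectioning from the free end, tension +): N_CD = -35.7 kN, N_BC = -4.9 kN, N_AB = 26.1 kN.
σ_CD = N_CD/A_CD = -35700/1020 = -35 MPa.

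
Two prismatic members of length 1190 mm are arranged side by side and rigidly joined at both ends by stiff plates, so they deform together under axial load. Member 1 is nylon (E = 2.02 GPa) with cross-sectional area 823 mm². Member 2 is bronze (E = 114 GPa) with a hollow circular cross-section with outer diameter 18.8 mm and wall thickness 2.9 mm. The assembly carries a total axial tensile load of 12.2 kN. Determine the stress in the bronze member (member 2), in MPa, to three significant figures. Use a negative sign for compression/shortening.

76.5 MPa

A_2 = 144.9 mm².
Equal strain + equilibrium ⇒ each member carries load in proportion to AE: A₁E₁ = 1662000 N, A₂E₂ = 16510000 N, ΣAE = 18180000 N.
σ₂ = P·E₂/ΣAE = 12200·114000/18180000 = 76.52 MPa.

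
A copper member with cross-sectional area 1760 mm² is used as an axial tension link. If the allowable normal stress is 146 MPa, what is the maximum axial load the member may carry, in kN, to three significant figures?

257 kN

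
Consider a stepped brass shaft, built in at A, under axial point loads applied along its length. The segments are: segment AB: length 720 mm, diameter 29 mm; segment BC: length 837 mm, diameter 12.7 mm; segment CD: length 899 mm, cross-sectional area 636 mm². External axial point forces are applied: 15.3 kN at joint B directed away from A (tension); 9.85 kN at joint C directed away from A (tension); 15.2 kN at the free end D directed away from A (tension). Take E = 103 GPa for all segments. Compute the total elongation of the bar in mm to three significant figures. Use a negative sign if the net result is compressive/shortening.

Internal axial forces (sectioning from the free end, tension +): N_CD = 15.2 kN, N_BC = 25.05 kN, N_AB = 40.35 kN.
A_AB = 660.5 mm².
A_BC = 126.7 mm².
δ_AB = 40350·720/(660.5·103000) = 0.427 mm
δ_BC = 25050·837/(126.7·103000) = 1.607 mm
δ_CD = 15200·899/(636·103000) = 0.2086 mm
δ = Σδ_i = 2.243 mm.

2.24 mm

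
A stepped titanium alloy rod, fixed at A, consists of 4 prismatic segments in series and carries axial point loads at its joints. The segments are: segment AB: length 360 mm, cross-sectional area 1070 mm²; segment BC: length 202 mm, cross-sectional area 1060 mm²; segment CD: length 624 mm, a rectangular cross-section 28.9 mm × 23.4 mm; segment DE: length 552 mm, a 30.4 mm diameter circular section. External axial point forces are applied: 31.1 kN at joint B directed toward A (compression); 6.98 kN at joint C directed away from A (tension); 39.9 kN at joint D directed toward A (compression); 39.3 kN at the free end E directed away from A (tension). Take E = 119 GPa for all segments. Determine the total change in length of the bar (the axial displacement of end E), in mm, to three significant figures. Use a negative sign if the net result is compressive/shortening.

Internal axial forces (sectioning from the free end, tension +): N_DE = 39.3 kN, N_CD = -0.6 kN, N_BC = 6.38 kN, N_AB = -24.72 kN.
A_CD = 676.3 mm².
A_DE = 725.8 mm².
δ_AB = -24720·360/(1070·119000) = -0.06989 mm
δ_BC = 6380·202/(1060·119000) = 0.01022 mm
δ_CD = -600·624/(676.3·119000) = -0.004652 mm
δ_DE = 39300·552/(725.8·119000) = 0.2512 mm
δ = Σδ_i = 0.1868 mm.

0.187 mm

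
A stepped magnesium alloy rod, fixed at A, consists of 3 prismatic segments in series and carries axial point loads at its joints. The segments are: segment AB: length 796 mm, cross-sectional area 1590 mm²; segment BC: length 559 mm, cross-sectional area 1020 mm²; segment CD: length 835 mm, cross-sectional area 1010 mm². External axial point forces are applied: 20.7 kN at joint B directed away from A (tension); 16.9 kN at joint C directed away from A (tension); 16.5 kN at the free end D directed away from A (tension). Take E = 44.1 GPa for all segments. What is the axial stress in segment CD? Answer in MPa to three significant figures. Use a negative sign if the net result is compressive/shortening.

16.3 MPa

Internal axial forces (sectioning from the free end, tension +): N_CD = 16.5 kN, N_BC = 33.4 kN, N_AB = 54.1 kN.
σ_CD = N_CD/A_CD = 16500/1010 = 16.34 MPa.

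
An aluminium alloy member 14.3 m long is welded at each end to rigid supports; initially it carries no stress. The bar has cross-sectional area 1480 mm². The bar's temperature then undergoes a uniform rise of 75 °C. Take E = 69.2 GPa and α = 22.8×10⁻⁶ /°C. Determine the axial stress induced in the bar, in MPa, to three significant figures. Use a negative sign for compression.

Free thermal expansion αLΔT = 22.8e-6 · 14300 · 75 = 24.45 mm.
The walls impose strain ε = −(24.45)/14300 = -1.7100e-03; σ = Eε = 69200 · -1.7100e-03 = -118.3 MPa.

-118 MPa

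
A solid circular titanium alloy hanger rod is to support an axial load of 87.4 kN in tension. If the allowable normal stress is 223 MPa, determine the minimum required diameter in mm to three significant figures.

Required area A ≥ P/σ_allow = 87400/223 = 391.9 mm².
For a solid circular section, d ≥ √(4A/π) = 22.34 mm.

22.3 mm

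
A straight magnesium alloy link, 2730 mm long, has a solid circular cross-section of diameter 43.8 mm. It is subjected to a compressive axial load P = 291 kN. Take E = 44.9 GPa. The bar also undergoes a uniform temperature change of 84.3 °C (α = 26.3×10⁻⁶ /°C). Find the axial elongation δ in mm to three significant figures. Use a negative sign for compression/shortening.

-5.69 mm

A = 1507 mm².
δ_mech = NL/(AE) = -291000·2730/(1507·44900) = -11.74 mm.
δ_thermal = αLΔT = 26.3e-6·2730·84.3 = 6.053 mm.
δ = δ_mech + δ_thermal = -5.69 mm.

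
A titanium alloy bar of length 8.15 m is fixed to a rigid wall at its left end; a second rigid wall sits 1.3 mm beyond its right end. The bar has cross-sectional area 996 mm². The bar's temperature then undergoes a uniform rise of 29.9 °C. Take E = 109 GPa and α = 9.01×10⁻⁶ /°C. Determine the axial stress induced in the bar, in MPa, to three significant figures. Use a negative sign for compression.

-12.0 MPa

Free thermal expansion αLΔT = 9.01e-6 · 8150 · 29.9 = 2.196 mm.
The walls engage after the gap closes; constrained expansion = 2.196 − 1.3 = 0.8956 mm.
The walls impose strain ε = −(0.8956)/8150 = -1.0989e-04; σ = Eε = 109000 · -1.0989e-04 = -11.98 MPa.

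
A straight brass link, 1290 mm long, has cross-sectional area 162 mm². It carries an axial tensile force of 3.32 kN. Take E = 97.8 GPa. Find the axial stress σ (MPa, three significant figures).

σ = N/A = 3320/162 = 20.49 MPa.

20.5 MPa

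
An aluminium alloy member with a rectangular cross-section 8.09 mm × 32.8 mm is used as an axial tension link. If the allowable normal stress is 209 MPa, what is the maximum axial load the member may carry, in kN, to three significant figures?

A = 265.4 mm².
P_max = σ_allow · A = 209 · 265.4 = 55460 N = 55.46 kN.

55.5 kN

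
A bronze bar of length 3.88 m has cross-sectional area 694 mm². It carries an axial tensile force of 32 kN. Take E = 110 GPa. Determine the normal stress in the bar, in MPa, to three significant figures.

σ = N/A = 32000/694 = 46.11 MPa.

46.1 MPa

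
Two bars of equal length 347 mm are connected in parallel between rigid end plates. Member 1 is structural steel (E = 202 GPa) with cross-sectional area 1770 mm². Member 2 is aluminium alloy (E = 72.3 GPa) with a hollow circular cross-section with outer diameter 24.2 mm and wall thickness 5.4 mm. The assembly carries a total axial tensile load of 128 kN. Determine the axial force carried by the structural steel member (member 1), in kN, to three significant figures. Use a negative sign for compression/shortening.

120 kN

A_2 = 318.9 mm².
Equal strain + equilibrium ⇒ each member carries load in proportion to AE: A₁E₁ = 357500000 N, A₂E₂ = 23060000 N, ΣAE = 380600000 N.
F₁ = P·A₁E₁/ΣAE = 128000·357500000/380600000 = 120200 N.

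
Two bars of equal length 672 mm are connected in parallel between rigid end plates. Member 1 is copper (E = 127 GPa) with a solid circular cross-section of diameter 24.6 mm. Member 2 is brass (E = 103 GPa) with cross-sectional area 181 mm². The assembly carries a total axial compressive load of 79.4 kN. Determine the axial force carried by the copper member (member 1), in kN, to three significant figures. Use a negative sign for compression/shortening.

-60.7 kN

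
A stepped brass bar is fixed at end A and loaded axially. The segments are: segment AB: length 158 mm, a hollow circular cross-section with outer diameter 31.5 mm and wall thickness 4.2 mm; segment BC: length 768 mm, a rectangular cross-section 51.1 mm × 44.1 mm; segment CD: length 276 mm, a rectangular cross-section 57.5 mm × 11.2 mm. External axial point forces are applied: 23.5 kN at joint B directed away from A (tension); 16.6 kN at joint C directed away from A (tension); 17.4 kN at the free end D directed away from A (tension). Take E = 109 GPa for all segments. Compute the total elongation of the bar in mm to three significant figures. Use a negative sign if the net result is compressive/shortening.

Internal axial forces (sectioning from the free end, tension +): N_CD = 17.4 kN, N_BC = 34 kN, N_AB = 57.5 kN.
A_AB = 360.2 mm².
A_BC = 2254 mm².
A_CD = 644 mm².
δ_AB = 57500·158/(360.2·109000) = 0.2314 mm
δ_BC = 34000·768/(2254·109000) = 0.1063 mm
δ_CD = 17400·276/(644·109000) = 0.06841 mm
δ = Σδ_i = 0.4061 mm.

0.406 mm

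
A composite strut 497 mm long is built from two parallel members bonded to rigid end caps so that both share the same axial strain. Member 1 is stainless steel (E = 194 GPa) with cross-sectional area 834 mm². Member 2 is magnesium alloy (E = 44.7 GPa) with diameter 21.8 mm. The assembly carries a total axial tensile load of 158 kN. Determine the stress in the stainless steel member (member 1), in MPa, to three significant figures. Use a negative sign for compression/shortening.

172 MPa

A_2 = 373.3 mm².
Equal strain + equilibrium ⇒ each member carries load in proportion to AE: A₁E₁ = 161800000 N, A₂E₂ = 16680000 N, ΣAE = 178500000 N.
σ₁ = P·E₁/ΣAE = 158000·194000/178500000 = 171.7 MPa.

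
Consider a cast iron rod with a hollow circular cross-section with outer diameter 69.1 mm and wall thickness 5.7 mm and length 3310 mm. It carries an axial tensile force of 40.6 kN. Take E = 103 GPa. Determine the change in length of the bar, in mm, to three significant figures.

A = 1135 mm².
δ_mech = NL/(AE) = 40600·3310/(1135·103000) = 1.149 mm.

1.15 mm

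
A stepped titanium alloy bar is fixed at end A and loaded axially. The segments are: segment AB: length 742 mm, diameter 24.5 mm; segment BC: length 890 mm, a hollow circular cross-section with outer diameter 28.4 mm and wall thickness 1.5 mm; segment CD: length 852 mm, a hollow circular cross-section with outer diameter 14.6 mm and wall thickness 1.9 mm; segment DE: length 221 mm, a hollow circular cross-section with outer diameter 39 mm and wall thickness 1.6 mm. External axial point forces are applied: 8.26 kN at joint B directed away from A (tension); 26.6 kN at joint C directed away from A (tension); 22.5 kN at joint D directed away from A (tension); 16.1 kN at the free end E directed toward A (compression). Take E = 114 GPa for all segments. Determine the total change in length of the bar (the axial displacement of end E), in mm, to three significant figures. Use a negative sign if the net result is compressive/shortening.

3.07 mm

Internal axial forces (sectioning from the free end, tension +): N_DE = -16.1 kN, N_CD = 6.4 kN, N_BC = 33 kN, N_AB = 41.26 kN.
A_AB = 471.4 mm².
A_BC = 126.8 mm².
A_CD = 75.81 mm².
A_DE = 188 mm².
δ_AB = 41260·742/(471.4·114000) = 0.5696 mm
δ_BC = 33000·890/(126.8·114000) = 2.032 mm
δ_CD = 6400·852/(75.81·114000) = 0.631 mm
δ_DE = -16100·221/(188·114000) = -0.166 mm
δ = Σδ_i = 3.067 mm.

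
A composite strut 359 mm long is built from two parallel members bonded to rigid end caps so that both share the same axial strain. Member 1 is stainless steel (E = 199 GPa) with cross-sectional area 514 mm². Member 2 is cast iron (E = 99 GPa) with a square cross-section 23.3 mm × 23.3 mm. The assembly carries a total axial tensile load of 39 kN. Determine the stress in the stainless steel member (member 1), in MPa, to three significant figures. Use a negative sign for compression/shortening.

A_2 = 542.9 mm².
Equal strain + equilibrium ⇒ each member carries load in proportion to AE: A₁E₁ = 102300000 N, A₂E₂ = 53750000 N, ΣAE = 156000000 N.
σ₁ = P·E₁/ΣAE = 39000·199000/156000000 = 49.74 MPa.

49.7 MPa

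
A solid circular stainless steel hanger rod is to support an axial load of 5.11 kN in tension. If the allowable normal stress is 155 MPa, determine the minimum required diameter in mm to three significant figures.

Required area A ≥ P/σ_allow = 5110/155 = 32.97 mm².
For a solid circular section, d ≥ √(4A/π) = 6.479 mm.

6.48 mm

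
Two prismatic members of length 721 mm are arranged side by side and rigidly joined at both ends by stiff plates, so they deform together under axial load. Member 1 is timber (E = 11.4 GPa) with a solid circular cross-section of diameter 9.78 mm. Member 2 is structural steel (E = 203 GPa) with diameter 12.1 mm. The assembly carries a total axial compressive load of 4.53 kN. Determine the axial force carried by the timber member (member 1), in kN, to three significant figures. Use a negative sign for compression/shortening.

A_1 = 75.12 mm².
A_2 = 115 mm².
Equal strain + equilibrium ⇒ each member carries load in proportion to AE: A₁E₁ = 856400 N, A₂E₂ = 23340000 N, ΣAE = 24200000 N.
F₁ = P·A₁E₁/ΣAE = -4530·856400/24200000 = -160.3 N.

-0.160 kN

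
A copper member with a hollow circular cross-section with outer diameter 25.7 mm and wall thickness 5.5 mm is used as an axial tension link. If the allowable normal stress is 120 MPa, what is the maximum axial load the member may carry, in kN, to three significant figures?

41.9 kN

A = 349 mm².
P_max = σ_allow · A = 120 · 349 = 41880 N = 41.88 kN.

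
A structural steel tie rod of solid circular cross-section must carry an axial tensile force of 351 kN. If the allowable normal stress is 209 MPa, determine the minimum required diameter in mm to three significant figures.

46.2 mm

Required area A ≥ P/σ_allow = 351000/209 = 1679 mm².
For a solid circular section, d ≥ √(4A/π) = 46.24 mm.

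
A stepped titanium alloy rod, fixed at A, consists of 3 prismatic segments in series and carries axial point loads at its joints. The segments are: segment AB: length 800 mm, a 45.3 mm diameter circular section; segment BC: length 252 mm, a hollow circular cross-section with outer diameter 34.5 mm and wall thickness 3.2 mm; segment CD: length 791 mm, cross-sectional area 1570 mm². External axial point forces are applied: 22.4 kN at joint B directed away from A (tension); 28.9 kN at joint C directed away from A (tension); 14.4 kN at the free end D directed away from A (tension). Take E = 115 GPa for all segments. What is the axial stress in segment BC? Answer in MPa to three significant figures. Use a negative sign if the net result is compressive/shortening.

138 MPa

Internal axial forces (sectioning from the free end, tension +): N_CD = 14.4 kN, N_BC = 43.3 kN, N_AB = 65.7 kN.
A_BC = 314.7 mm².
σ_BC = N_BC/A_BC = 43300/314.7 = 137.6 MPa.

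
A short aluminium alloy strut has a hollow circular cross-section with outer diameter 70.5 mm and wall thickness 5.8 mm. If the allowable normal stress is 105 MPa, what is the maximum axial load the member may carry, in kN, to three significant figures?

124 kN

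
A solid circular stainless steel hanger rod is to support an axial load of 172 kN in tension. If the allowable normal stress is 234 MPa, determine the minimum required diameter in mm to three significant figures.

30.6 mm

Required area A ≥ P/σ_allow = 172000/234 = 735 mm².
For a solid circular section, d ≥ √(4A/π) = 30.59 mm.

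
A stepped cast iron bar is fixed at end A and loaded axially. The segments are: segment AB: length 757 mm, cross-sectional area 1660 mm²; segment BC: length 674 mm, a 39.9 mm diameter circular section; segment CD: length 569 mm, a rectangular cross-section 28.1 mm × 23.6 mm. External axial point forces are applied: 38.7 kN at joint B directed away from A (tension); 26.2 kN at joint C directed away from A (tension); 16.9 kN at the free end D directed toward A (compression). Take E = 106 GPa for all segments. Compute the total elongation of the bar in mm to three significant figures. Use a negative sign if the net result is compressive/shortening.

Internal axial forces (sectioning from the free end, tension +): N_CD = -16.9 kN, N_BC = 9.3 kN, N_AB = 48 kN.
A_BC = 1250 mm².
A_CD = 663.2 mm².
δ_AB = 48000·757/(1660·106000) = 0.2065 mm
δ_BC = 9300·674/(1250·106000) = 0.04729 mm
δ_CD = -16900·569/(663.2·106000) = -0.1368 mm
δ = Σδ_i = 0.117 mm.

0.117 mm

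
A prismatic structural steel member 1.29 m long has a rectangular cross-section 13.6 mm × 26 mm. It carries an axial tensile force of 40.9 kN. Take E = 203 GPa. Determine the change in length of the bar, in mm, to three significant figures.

A = 353.6 mm².
δ_mech = NL/(AE) = 40900·1290/(353.6·203000) = 0.735 mm.

0.735 mm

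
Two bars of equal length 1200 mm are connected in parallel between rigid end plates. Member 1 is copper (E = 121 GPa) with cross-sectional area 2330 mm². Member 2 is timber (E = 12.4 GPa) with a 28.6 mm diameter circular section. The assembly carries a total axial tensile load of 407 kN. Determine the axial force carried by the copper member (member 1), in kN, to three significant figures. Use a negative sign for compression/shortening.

396 kN

A_2 = 642.4 mm².
Equal strain + equilibrium ⇒ each member carries load in proportion to AE: A₁E₁ = 281900000 N, A₂E₂ = 7966000 N, ΣAE = 289900000 N.
F₁ = P·A₁E₁/ΣAE = 407000·281900000/289900000 = 395800 N.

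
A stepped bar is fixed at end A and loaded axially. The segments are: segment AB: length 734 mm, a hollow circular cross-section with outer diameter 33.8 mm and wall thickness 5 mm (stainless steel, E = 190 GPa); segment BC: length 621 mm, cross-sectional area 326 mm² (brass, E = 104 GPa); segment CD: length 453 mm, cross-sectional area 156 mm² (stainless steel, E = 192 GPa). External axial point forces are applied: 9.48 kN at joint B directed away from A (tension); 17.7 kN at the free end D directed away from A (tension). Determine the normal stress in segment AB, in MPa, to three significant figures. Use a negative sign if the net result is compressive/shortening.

60.1 MPa

Internal axial forces (sectioning from the free end, tension +): N_CD = 17.7 kN, N_BC = 17.7 kN, N_AB = 27.18 kN.
A_AB = 452.4 mm².
σ_AB = N_AB/A_AB = 27180/452.4 = 60.08 MPa.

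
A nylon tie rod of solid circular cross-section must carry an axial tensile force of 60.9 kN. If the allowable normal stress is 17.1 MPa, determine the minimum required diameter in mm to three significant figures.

67.3 mm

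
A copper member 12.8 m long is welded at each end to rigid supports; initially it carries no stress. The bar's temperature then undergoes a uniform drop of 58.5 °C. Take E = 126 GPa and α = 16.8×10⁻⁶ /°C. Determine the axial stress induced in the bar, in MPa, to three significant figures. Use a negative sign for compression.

Free thermal expansion αLΔT = 16.8e-6 · 12800 · -58.5 = -12.58 mm.
The walls impose strain ε = −(-12.58)/12800 = 9.8280e-04; σ = Eε = 126000 · 9.8280e-04 = 123.8 MPa.

124 MPa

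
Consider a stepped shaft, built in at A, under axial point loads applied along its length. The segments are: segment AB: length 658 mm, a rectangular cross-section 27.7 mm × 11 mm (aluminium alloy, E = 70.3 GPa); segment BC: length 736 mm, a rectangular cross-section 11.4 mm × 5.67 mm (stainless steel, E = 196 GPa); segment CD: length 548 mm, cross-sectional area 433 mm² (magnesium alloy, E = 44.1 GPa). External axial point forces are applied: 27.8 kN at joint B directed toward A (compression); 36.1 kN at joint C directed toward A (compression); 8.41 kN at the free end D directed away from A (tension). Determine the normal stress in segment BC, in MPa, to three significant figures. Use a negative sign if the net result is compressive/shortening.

Internal axial forces (sectioning from the free end, tension +): N_CD = 8.41 kN, N_BC = -27.69 kN, N_AB = -55.49 kN.
A_BC = 64.64 mm².
σ_BC = N_BC/A_BC = -27690/64.64 = -428.4 MPa.

-428 MPa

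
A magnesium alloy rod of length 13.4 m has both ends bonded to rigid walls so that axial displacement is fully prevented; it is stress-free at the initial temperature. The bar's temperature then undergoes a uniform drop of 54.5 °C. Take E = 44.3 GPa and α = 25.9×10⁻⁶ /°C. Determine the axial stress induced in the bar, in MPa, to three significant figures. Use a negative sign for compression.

62.5 MPa

Free thermal expansion αLΔT = 25.9e-6 · 13400 · -54.5 = -18.91 mm.
The walls impose strain ε = −(-18.91)/13400 = 1.4115e-03; σ = Eε = 44300 · 1.4115e-03 = 62.53 MPa.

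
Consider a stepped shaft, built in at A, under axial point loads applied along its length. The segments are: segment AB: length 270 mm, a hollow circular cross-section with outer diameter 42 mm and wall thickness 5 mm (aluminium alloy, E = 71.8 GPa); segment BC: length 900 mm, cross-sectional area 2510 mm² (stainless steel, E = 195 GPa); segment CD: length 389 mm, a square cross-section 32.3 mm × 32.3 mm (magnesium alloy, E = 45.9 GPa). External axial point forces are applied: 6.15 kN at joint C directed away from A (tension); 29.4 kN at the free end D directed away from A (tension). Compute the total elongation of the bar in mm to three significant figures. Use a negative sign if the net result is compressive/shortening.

Internal axial forces (sectioning from the free end, tension +): N_CD = 29.4 kN, N_BC = 35.55 kN, N_AB = 35.55 kN.
A_AB = 581.2 mm².
A_CD = 1043 mm².
δ_AB = 35550·270/(581.2·71800) = 0.23 mm
δ_BC = 35550·900/(2510·195000) = 0.06537 mm
δ_CD = 29400·389/(1043·45900) = 0.2388 mm
δ = Σδ_i = 0.5342 mm.

0.534 mm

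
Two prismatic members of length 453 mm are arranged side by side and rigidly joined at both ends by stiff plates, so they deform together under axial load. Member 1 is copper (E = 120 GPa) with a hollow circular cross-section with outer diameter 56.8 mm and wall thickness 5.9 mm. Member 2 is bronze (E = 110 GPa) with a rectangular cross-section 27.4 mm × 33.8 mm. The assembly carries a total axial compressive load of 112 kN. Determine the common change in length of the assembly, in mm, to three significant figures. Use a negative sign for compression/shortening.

A_1 = 943.5 mm².
A_2 = 926.1 mm².
Equal strain + equilibrium ⇒ each member carries load in proportion to AE: A₁E₁ = 113200000 N, A₂E₂ = 101900000 N, ΣAE = 215100000 N.
δ = PL/ΣAE = -112000·453/215100000 = -0.2359 mm.

-0.236 mm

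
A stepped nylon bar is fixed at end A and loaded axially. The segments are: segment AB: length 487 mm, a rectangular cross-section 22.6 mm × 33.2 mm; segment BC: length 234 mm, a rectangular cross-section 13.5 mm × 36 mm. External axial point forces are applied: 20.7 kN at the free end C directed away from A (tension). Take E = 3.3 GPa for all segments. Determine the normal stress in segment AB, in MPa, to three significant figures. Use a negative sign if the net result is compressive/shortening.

Internal axial forces (sectioning from the free end, tension +): N_BC = 20.7 kN, N_AB = 20.7 kN.
A_AB = 750.3 mm².
σ_AB = N_AB/A_AB = 20700/750.3 = 27.59 MPa.

27.6 MPa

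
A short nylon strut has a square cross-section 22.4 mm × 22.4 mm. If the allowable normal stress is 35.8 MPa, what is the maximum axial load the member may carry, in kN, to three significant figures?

18.0 kN

A = 501.8 mm².
P_max = σ_allow · A = 35.8 · 501.8 = 17960 N = 17.96 kN.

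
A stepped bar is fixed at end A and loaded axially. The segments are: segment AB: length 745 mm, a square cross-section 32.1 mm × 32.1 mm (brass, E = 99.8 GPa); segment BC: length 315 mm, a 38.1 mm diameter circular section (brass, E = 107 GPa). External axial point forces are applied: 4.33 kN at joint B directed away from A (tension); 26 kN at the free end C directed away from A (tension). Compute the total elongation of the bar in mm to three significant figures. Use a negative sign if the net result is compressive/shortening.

Internal axial forces (sectioning from the free end, tension +): N_BC = 26 kN, N_AB = 30.33 kN.
A_AB = 1030 mm².
A_BC = 1140 mm².
δ_AB = 30330·745/(1030·99800) = 0.2197 mm
δ_BC = 26000·315/(1140·107000) = 0.06714 mm
δ = Σδ_i = 0.2869 mm.

0.287 mm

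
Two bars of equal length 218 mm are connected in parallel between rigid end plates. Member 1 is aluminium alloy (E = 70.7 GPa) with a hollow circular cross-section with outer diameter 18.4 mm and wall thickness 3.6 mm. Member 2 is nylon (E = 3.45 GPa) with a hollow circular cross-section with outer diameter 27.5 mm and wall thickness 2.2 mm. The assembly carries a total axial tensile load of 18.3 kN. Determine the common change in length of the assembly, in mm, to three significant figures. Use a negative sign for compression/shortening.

A_1 = 167.4 mm².
A_2 = 174.9 mm².
Equal strain + equilibrium ⇒ each member carries load in proportion to AE: A₁E₁ = 11830000 N, A₂E₂ = 603300 N, ΣAE = 12440000 N.
δ = PL/ΣAE = 18300·218/12440000 = 0.3208 mm.

0.321 mm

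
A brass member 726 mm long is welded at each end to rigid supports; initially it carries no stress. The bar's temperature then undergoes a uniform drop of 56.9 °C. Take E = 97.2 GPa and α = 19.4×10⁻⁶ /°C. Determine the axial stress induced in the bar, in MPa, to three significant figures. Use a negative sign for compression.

107 MPa

Free thermal expansion αLΔT = 19.4e-6 · 726 · -56.9 = -0.8014 mm.
The walls impose strain ε = −(-0.8014)/726 = 1.1039e-03; σ = Eε = 97200 · 1.1039e-03 = 107.3 MPa.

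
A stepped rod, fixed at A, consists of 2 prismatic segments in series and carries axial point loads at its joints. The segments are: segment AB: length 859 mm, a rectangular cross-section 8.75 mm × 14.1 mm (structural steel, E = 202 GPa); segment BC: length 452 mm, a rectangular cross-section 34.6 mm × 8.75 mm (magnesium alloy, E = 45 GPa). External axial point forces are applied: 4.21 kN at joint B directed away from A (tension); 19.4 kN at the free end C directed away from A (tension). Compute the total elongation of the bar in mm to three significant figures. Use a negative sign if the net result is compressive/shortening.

1.46 mm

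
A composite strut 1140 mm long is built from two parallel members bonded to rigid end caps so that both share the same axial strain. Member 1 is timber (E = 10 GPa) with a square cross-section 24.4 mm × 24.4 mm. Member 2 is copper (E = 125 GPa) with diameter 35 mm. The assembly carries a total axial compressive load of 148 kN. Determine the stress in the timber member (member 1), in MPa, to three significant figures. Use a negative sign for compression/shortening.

A_1 = 595.4 mm².
A_2 = 962.1 mm².
Equal strain + equilibrium ⇒ each member carries load in proportion to AE: A₁E₁ = 5954000 N, A₂E₂ = 120300000 N, ΣAE = 126200000 N.
σ₁ = P·E₁/ΣAE = -148000·10000/126200000 = -11.73 MPa.

-11.7 MPa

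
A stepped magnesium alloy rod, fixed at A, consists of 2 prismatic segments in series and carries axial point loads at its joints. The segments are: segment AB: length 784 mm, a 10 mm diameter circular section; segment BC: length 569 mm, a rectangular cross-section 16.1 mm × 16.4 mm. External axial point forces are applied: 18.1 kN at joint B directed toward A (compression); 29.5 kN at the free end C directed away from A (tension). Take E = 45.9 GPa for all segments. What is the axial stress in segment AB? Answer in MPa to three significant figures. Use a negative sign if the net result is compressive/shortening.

Internal axial forces (sectioning from the free end, tension +): N_BC = 29.5 kN, N_AB = 11.4 kN.
A_AB = 78.54 mm².
σ_AB = N_AB/A_AB = 11400/78.54 = 145.1 MPa.

145 MPa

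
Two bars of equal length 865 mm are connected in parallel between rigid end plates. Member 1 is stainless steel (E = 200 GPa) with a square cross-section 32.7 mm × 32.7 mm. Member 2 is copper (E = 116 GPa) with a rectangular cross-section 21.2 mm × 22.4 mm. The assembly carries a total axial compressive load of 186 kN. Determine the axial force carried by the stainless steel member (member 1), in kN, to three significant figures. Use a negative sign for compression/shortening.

-148 kN

A_1 = 1069 mm².
A_2 = 474.9 mm².
Equal strain + equilibrium ⇒ each member carries load in proportion to AE: A₁E₁ = 213900000 N, A₂E₂ = 55090000 N, ΣAE = 268900000 N.
F₁ = P·A₁E₁/ΣAE = -186000·213900000/268900000 = -147900 N.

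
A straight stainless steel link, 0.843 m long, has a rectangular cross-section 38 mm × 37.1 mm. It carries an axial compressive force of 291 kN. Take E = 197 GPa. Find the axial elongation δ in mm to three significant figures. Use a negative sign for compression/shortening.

-0.883 mm

A = 1410 mm².
δ_mech = NL/(AE) = -291000·843/(1410·197000) = -0.8833 mm.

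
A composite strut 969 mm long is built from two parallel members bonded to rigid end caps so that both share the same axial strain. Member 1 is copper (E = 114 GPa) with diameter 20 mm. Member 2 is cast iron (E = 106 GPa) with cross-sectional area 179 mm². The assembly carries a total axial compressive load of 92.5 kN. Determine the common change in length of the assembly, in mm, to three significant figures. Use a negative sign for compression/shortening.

-1.64 mm

A_1 = 314.2 mm².
Equal strain + equilibrium ⇒ each member carries load in proportion to AE: A₁E₁ = 35810000 N, A₂E₂ = 18970000 N, ΣAE = 54790000 N.
δ = PL/ΣAE = -92500·969/54790000 = -1.636 mm.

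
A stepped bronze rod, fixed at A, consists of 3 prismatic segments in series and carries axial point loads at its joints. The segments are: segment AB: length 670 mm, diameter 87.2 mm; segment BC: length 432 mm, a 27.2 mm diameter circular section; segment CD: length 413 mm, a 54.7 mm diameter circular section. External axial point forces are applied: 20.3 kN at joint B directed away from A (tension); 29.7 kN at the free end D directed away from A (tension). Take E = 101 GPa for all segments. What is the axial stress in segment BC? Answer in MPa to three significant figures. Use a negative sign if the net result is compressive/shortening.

51.1 MPa

Internal axial forces (sectioning from the free end, tension +): N_CD = 29.7 kN, N_BC = 29.7 kN, N_AB = 50 kN.
A_BC = 581.1 mm².
σ_BC = N_BC/A_BC = 29700/581.1 = 51.11 MPa.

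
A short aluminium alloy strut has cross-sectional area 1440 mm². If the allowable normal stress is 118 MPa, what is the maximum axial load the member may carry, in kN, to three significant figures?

P_max = σ_allow · A = 118 · 1440 = 169900 N = 169.9 kN.

170 kN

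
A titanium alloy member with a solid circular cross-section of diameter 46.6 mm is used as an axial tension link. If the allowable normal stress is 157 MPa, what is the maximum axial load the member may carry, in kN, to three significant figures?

268 kN

A = 1706 mm².
P_max = σ_allow · A = 157 · 1706 = 267800 N = 267.8 kN.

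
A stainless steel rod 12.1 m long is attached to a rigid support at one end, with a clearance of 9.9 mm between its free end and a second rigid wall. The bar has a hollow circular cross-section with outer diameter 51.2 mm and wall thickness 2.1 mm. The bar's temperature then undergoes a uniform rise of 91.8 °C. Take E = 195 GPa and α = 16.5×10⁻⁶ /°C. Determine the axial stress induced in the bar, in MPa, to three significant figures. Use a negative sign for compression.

Free thermal expansion αLΔT = 16.5e-6 · 12100 · 91.8 = 18.33 mm.
The walls engage after the gap closes; constrained expansion = 18.33 − 9.9 = 8.428 mm.
The walls impose strain ε = −(8.428)/12100 = -6.9652e-04; σ = Eε = 195000 · -6.9652e-04 = -135.8 MPa.

-136 MPa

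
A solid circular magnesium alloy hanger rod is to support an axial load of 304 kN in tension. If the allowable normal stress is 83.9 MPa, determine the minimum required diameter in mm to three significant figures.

67.9 mm

Required area A ≥ P/σ_allow = 304000/83.9 = 3623 mm².
For a solid circular section, d ≥ √(4A/π) = 67.92 mm.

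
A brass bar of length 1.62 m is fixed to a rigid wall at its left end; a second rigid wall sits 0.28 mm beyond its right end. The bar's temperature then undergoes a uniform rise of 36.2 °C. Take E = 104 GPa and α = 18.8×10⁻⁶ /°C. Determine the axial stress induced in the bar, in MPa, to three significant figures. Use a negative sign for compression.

Free thermal expansion αLΔT = 18.8e-6 · 1620 · 36.2 = 1.103 mm.
The walls engage after the gap closes; constrained expansion = 1.103 − 0.28 = 0.8225 mm.
The walls impose strain ε = −(0.8225)/1620 = -5.0772e-04; σ = Eε = 104000 · -5.0772e-04 = -52.8 MPa.

-52.8 MPa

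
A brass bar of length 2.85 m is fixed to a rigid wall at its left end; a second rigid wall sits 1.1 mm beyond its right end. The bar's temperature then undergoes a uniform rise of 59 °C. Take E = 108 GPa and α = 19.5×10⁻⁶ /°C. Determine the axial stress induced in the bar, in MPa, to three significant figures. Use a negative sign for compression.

Free thermal expansion αLΔT = 19.5e-6 · 2850 · 59 = 3.279 mm.
The walls engage after the gap closes; constrained expansion = 3.279 − 1.1 = 2.179 mm.
The walls impose strain ε = −(2.179)/2850 = -7.6454e-04; σ = Eε = 108000 · -7.6454e-04 = -82.57 MPa.

-82.6 MPa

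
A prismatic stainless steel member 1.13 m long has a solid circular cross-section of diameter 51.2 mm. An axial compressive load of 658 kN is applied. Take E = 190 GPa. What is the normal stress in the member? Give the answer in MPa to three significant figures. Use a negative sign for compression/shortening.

-320 MPa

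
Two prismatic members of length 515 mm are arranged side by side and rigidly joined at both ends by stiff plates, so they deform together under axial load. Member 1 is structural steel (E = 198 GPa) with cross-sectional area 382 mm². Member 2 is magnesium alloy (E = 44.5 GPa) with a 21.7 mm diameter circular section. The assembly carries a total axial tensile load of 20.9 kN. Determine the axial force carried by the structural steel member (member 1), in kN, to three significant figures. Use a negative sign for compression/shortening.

A_2 = 369.8 mm².
Equal strain + equilibrium ⇒ each member carries load in proportion to AE: A₁E₁ = 75640000 N, A₂E₂ = 16460000 N, ΣAE = 92090000 N.
F₁ = P·A₁E₁/ΣAE = 20900·75640000/92090000 = 17170 N.

17.2 kN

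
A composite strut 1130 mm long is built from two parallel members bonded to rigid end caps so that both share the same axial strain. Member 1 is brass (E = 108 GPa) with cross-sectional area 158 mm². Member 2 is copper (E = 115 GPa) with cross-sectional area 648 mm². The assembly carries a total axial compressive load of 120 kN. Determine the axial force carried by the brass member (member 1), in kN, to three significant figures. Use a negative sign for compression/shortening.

Equal strain + equilibrium ⇒ each member carries load in proportion to AE: A₁E₁ = 17060000 N, A₂E₂ = 74520000 N, ΣAE = 91580000 N.
F₁ = P·A₁E₁/ΣAE = -120000·17060000/91580000 = -22360 N.

-22.4 kN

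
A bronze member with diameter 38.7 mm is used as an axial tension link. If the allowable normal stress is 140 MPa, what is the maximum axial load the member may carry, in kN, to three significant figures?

A = 1176 mm².
P_max = σ_allow · A = 140 · 1176 = 164700 N = 164.7 kN.

165 kN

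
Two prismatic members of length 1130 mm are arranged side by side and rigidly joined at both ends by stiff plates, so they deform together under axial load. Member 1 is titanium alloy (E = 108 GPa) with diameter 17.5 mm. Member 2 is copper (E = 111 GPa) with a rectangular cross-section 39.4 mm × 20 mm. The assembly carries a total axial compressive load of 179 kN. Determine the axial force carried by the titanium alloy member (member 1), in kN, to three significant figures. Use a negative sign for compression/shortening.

A_1 = 240.5 mm².
A_2 = 788 mm².
Equal strain + equilibrium ⇒ each member carries load in proportion to AE: A₁E₁ = 25980000 N, A₂E₂ = 87470000 N, ΣAE = 113400000 N.
F₁ = P·A₁E₁/ΣAE = -179000·25980000/113400000 = -40990 N.

-41.0 kN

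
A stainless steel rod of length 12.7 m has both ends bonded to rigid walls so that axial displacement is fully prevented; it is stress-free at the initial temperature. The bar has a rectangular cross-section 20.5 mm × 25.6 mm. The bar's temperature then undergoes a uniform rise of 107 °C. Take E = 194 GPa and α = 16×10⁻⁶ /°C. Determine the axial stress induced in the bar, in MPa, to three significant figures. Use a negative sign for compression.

-332 MPa

Free thermal expansion αLΔT = 16e-6 · 12700 · 107 = 21.74 mm.
The walls impose strain ε = −(21.74)/12700 = -1.7120e-03; σ = Eε = 194000 · -1.7120e-03 = -332.1 MPa.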